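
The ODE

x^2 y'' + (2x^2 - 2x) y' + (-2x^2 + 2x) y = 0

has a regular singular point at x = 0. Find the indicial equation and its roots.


Divide by x^2 to reach normal form y'' + P_1(x) y' + P_2(x) y = 0 with P_1(x) = 2 - 2/x and P_2(x) = -2 + 2/x.
x = 0 is a singular point because the y'-coefficient 2 - 2/x has a pole at x = 0 and the y-coefficient -2 + 2/x has a pole at x = 0.
It is a regular singular point because x P_1(x) = p(x) = 2x - 2 and x^2 P_2(x) = q(x) = -2x^2 + 2x are polynomials, hence analytic at x = 0.
p(0) = -2,  q(0) = 0.
Indicial equation: r(r-1) + p(0) r + q(0) = 0, i.e. r^2 + (p(0) - 1) r + q(0) = 0, i.e. r^2 - 3 r = 0.
Discriminant: (-3)^2 - 4(0) = 9, so r = (3 ± 3)/2.
Solving: r_1 = 3, r_2 = 0.

indicial: r^2 - 3 r = 0; roots r_1 = 3, r_2 = 0


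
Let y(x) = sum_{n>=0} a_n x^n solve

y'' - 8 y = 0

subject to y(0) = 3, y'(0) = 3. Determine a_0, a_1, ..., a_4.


Ansatz: y(x) = sum_{n>=0} a_n x^n, so y'(x) = sum_{n>=1} n a_n x^(n-1) and y''(x) = sum_{n>=2} n(n-1) a_n x^(n-2).
Substitute into P(x) y'' + Q(x) y' + R(x) y = 0 with P(x) = 1, Q(x) = 0, R(x) = -8, and match powers of x.
Initial conditions: a_0 = 3, a_1 = 3.
Setting the coefficient of each power of x to zero and solving order by order (substituting the coefficients already found):
  x^0: 2 a_2 - 8 a_0 = 0  ->  2 a_2 = 8 a_0 = 24  ->  a_2 = 12
  x^1: 6 a_3 - 8 a_1 = 0  ->  6 a_3 = 8 a_1 = 24  ->  a_3 = 4
  x^2: 12 a_4 - 8 a_2 = 0  ->  12 a_4 = 8 a_2 = 96  ->  a_4 = 8
Truncated series: y(x) = 3 + 3 x + 12 x^2 + 4 x^3 + 8 x^4 + O(x^5).

a_0 = 3; a_1 = 3; a_2 = 12; a_3 = 4; a_4 = 8


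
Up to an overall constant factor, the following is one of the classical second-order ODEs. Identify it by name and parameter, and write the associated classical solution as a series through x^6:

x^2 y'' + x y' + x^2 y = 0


The equation is already in a standard form:  x^2 y'' + x y' + x^2 y = 0.
This matches the Bessel equation x^2 y'' + x y' + (x^2 - nu^2) y = 0 with nu^2 = 0, so nu = 0; the solution bounded at x = 0 is J_0(x).
Frobenius at x = 0: indicial roots ±nu; for r = nu the recurrence k(k + 2nu) c_k = -c_{k-2} gives the standard series J_nu(x) = sum_{k>=0} (-1)^k / (k! (k+nu)!) (x/2)^(2k+nu). Evaluate the first 4 terms:
  k = 0: (-1)^0 / (0! * 0! * 2^0) x^0 = 1/(1*1*1) x^0 = (1) x^0
  k = 1: (-1)^1 / (1! * 1! * 2^2) x^2 = -1/(1*1*4) x^2 = (-1/4) x^2
  k = 2: (-1)^2 / (2! * 2! * 2^4) x^4 = 1/(2*2*16) x^4 = (1/64) x^4
  k = 3: (-1)^3 / (3! * 3! * 2^6) x^6 = -1/(6*6*64) x^6 = (-1/2304) x^6
Hence J_0(x) = -x^6/2304 + x^4/64 - x^2/4 + 1 + ....

J_0(x); series = -x^6/2304 + x^4/64 - x^2/4 + 1


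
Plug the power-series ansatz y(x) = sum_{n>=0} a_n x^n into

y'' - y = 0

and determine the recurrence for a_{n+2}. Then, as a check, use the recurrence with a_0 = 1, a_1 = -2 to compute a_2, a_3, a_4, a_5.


Substitute y = sum_n a_n x^n into y'' + (const) y = 0.
y''(x) = sum_{n>=0} (n+2)(n+1) a_{n+2} x^n.
The ODE becomes sum_n [(n+2)(n+1) a_{n+2} - 1 a_n] x^n = 0.
Setting each coefficient to zero gives the recurrence:
  (n+2)(n+1) a_{n+2} - 1 a_n = 0,
  a_{n+2} = 1 / ((n+1)(n+2)) a_n.

Check with a_0 = 1, a_1 = -2 (apply the recurrence for n = 0, 1, 2, 3): a_0 = 1, a_1 = -2, a_2 = 1/2, a_3 = -1/3, a_4 = 1/24, a_5 = -1/60.

a_{n+2} = 1/((n+1)(n+2)) * a_n; check: a_0 = 1, a_1 = -2, a_2 = 1/2, a_3 = -1/3, a_4 = 1/24, a_5 = -1/60


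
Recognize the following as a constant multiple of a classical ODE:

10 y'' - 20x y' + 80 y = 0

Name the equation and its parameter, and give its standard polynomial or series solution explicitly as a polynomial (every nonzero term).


All three coefficients share the factor 10; dividing through by 10 gives  y'' - 2x y' + 8 y = 0.
This matches the Hermite equation y'' - 2x y' + 2n y = 0 with 2n = 8, so n = 4; the polynomial solution is H_4(x).
With y = sum_k a_k x^k, matching x^k gives (k+2)(k+1) a_{k+2} = 2(k - n) a_k = 2(k - 4) a_k. The right side vanishes at k = 4, so the series with the parity of 4 terminates at degree 4.
Standard normalization: leading coefficient of H_n is 2^n, so a_4 = 2^4 = 16. Work downward with a_k = (k+1)(k+2) a_{k+2} / (2(k - n)):
  a_2 = (3)(4)(16) / (2(2 - 4)) = 192/(-4) = -48
  a_0 = (1)(2)(-48) / (2(0 - 4)) = -96/(-8) = 12
Hence H_4(x) = 16 x^4 - 48 x^2 + 12.

H_4(x); series = 16 x^4 - 48 x^2 + 12


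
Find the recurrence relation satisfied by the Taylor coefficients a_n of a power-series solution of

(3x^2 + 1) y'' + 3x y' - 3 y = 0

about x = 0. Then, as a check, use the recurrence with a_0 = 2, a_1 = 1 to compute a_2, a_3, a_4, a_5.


Substitute y = sum_n a_n x^n.
(1 + 3 x^2) y'' contributes (n+2)(n+1) a_{n+2} + 3 n(n-1) a_n at x^n.
3 x y'(x) contributes 3 n a_n at x^n.
-3 y(x) contributes -3 a_n at x^n.
Matching x^n: (n+2)(n+1) a_{n+2} + (3 n(n-1) + 3 n - 3) a_n = 0.
Thus a_{n+2} = (-3 n(n-1) - 3 n + 3) / ((n+1)(n+2)) * a_n.

Check with a_0 = 2, a_1 = 1 (apply the recurrence for n = 0, 1, 2, 3): a_0 = 2, a_1 = 1, a_2 = 3, a_3 = 0, a_4 = -9/4, a_5 = 0.

a_(n+2) = (-3 n(n-1) - 3 n + 3) / ((n+1)(n+2)) * a_n; check: a_0 = 2, a_1 = 1, a_2 = 3, a_3 = 0, a_4 = -9/4, a_5 = 0


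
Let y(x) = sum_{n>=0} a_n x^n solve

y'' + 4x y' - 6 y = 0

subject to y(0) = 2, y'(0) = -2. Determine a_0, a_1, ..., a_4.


Ansatz: y(x) = sum_{n>=0} a_n x^n, so y'(x) = sum_{n>=1} n a_n x^(n-1) and y''(x) = sum_{n>=2} n(n-1) a_n x^(n-2).
Substitute into P(x) y'' + Q(x) y' + R(x) y = 0 with P(x) = 1, Q(x) = 4x, R(x) = -6, and match powers of x.
Initial conditions: a_0 = 2, a_1 = -2.
Setting the coefficient of each power of x to zero and solving order by order (substituting the coefficients already found):
  x^0: 2 a_2 - 6 a_0 = 0  ->  2 a_2 = 6 a_0 = 12  ->  a_2 = 6
  x^1: 6 a_3 - 2 a_1 = 0  ->  6 a_3 = 2 a_1 = -4  ->  a_3 = -2/3
  x^2: 12 a_4 + 2 a_2 = 0  ->  12 a_4 = -2 a_2 = -12  ->  a_4 = -1
Truncated series: y(x) = 2 - 2 x + 6 x^2 - (2/3) x^3 - x^4 + O(x^5).

a_0 = 2; a_1 = -2; a_2 = 6; a_3 = -2/3; a_4 = -1


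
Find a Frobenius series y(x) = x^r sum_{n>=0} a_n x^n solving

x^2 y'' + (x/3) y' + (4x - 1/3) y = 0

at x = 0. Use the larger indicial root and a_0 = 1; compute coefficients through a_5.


Write in Frobenius form y'' + (p(x)/x) y' + (q(x)/x^2) y = 0:
  p(x) = 1/3,  q(x) = 4x - 1/3.
Indicial equation: r(r-1) + (1/3) r + (-1/3) = 0 -> roots r_1 = 1, r_2 = -1/3.
Take r = r_1 = 1. Let y(x) = x^r sum_{n>=0} a_n x^n with a_0 = 1.
Substitute y = x^r sum a_n x^n and match x^{r+n}. The recurrence is
  D(n) a_n + 4 a_{n-1} = 0,  where D(n) = (r+n)(r+n-1) + (1/3)(r+n) + (-1/3).
  a_n = -4 / D(n) * a_{n-1}.
Since the indicial polynomial factors as (r - r_1)(r - r_2), D(n) = (r_1 + n - r_1)(r_1 + n - r_2) = n(n + 4/3).
Evaluating step by step (a_0 = 1):
  n = 1: D(1) = 1(1 + 4/3) = 7/3; numerator = -4(1) = -4; a_1 = (-4)/(7/3) = -12/7
  n = 2: D(2) = 2(2 + 4/3) = 20/3; numerator = -4(-12/7) = 48/7; a_2 = (48/7)/(20/3) = 36/35
  n = 3: D(3) = 3(3 + 4/3) = 13; numerator = -4(36/35) = -144/35; a_3 = (-144/35)/(13) = -144/455
  n = 4: D(4) = 4(4 + 4/3) = 64/3; numerator = -4(-144/455) = 576/455; a_4 = (576/455)/(64/3) = 27/455
  n = 5: D(5) = 5(5 + 4/3) = 95/3; numerator = -4(27/455) = -108/455; a_5 = (-108/455)/(95/3) = -324/43225

r = 1; a_0 = 1; a_1 = -12/7; a_2 = 36/35; a_3 = -144/455; a_4 = 27/455; a_5 = -324/43225


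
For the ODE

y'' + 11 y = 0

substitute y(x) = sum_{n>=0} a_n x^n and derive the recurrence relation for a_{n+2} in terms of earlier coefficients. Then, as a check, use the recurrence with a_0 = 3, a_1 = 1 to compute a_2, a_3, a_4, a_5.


Substitute y = sum_n a_n x^n into y'' + (const) y = 0.
y''(x) = sum_{n>=0} (n+2)(n+1) a_{n+2} x^n.
The ODE becomes sum_n [(n+2)(n+1) a_{n+2} + 11 a_n] x^n = 0.
Setting each coefficient to zero gives the recurrence:
  (n+2)(n+1) a_{n+2} + 11 a_n = 0,
  a_{n+2} = -11 / ((n+1)(n+2)) a_n.

Check with a_0 = 3, a_1 = 1 (apply the recurrence for n = 0, 1, 2, 3): a_0 = 3, a_1 = 1, a_2 = -33/2, a_3 = -11/6, a_4 = 121/8, a_5 = 121/120.

a_{n+2} = -11/((n+1)(n+2)) * a_n; check: a_0 = 3, a_1 = 1, a_2 = -33/2, a_3 = -11/6, a_4 = 121/8, a_5 = 121/120


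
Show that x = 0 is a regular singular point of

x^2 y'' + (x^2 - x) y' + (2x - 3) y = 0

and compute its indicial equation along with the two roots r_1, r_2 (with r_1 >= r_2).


Divide by x^2 to reach normal form y'' + P_1(x) y' + P_2(x) y = 0 with P_1(x) = 1 - 1/x and P_2(x) = 2/x - 3/x^2.
x = 0 is a singular point because the y'-coefficient 1 - 1/x has a pole at x = 0 and the y-coefficient 2/x - 3/x^2 has a pole at x = 0.
It is a regular singular point because x P_1(x) = p(x) = x - 1 and x^2 P_2(x) = q(x) = 2x - 3 are polynomials, hence analytic at x = 0.
p(0) = -1,  q(0) = -3.
Indicial equation: r(r-1) + p(0) r + q(0) = 0, i.e. r^2 + (p(0) - 1) r + q(0) = 0, i.e. r^2 - 2 r - 3 = 0.
Discriminant: (-2)^2 - 4(-3) = 16, so r = (2 ± 4)/2.
Solving: r_1 = 3, r_2 = -1.

indicial: r^2 - 2 r - 3 = 0; roots r_1 = 3, r_2 = -1


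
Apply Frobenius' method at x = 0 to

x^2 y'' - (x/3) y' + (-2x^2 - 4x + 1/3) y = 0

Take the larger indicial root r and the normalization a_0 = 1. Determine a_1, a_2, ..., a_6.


Write in Frobenius form y'' + (p(x)/x) y' + (q(x)/x^2) y = 0:
  p(x) = -1/3,  q(x) = -2x^2 - 4x + 1/3.
Indicial equation: r(r-1) + (-1/3) r + (1/3) = 0 -> roots r_1 = 1, r_2 = 1/3.
Take r = r_1 = 1. Let y(x) = x^r sum_{n>=0} a_n x^n with a_0 = 1.
Substitute y = x^r sum a_n x^n and match x^{r+n}. The recurrence is
  D(n) a_n - 4 a_{n-1} - 2 a_{n-2} = 0,  where D(n) = (r+n)(r+n-1) + (-1/3)(r+n) + (1/3).
  a_n = [4 a_{n-1} + 2 a_{n-2}] / D(n).
Since the indicial polynomial factors as (r - r_1)(r - r_2), D(n) = (r_1 + n - r_1)(r_1 + n - r_2) = n(n + 2/3).
Evaluating step by step (a_0 = 1):
  n = 1: D(1) = 1(1 + 2/3) = 5/3; numerator = 4(1) = 4; a_1 = (4)/(5/3) = 12/5
  n = 2: D(2) = 2(2 + 2/3) = 16/3; numerator = 4(12/5) + 2(1) = 58/5; a_2 = (58/5)/(16/3) = 87/40
  n = 3: D(3) = 3(3 + 2/3) = 11; numerator = 4(87/40) + 2(12/5) = 27/2; a_3 = (27/2)/(11) = 27/22
  n = 4: D(4) = 4(4 + 2/3) = 56/3; numerator = 4(27/22) + 2(87/40) = 2037/220; a_4 = (2037/220)/(56/3) = 873/1760
  n = 5: D(5) = 5(5 + 2/3) = 85/3; numerator = 4(873/1760) + 2(27/22) = 1953/440; a_5 = (1953/440)/(85/3) = 5859/37400
  n = 6: D(6) = 6(6 + 2/3) = 40; numerator = 4(5859/37400) + 2(873/1760) = 11007/6800; a_6 = (11007/6800)/(40) = 11007/272000

r = 1; a_0 = 1; a_1 = 12/5; a_2 = 87/40; a_3 = 27/22; a_4 = 873/1760; a_5 = 5859/37400; a_6 = 11007/272000


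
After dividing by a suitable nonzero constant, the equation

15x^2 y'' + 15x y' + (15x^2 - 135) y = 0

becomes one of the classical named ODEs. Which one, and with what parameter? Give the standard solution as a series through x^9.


All three coefficients share the factor 15; dividing through by 15 gives  x^2 y'' + x y' + (x^2 - 9) y = 0.
This matches the Bessel equation x^2 y'' + x y' + (x^2 - nu^2) y = 0 with nu^2 = 9, so nu = 3; the solution bounded at x = 0 is J_3(x).
Frobenius at x = 0: indicial roots ±nu; for r = nu the recurrence k(k + 2nu) c_k = -c_{k-2} gives the standard series J_nu(x) = sum_{k>=0} (-1)^k / (k! (k+nu)!) (x/2)^(2k+nu). Evaluate the first 4 terms:
  k = 0: (-1)^0 / (0! * 3! * 2^3) x^3 = 1/(1*6*8) x^3 = (1/48) x^3
  k = 1: (-1)^1 / (1! * 4! * 2^5) x^5 = -1/(1*24*32) x^5 = (-1/768) x^5
  k = 2: (-1)^2 / (2! * 5! * 2^7) x^7 = 1/(2*120*128) x^7 = (1/30720) x^7
  k = 3: (-1)^3 / (3! * 6! * 2^9) x^9 = -1/(6*720*512) x^9 = (-1/2211840) x^9
Hence J_3(x) = -x^9/2211840 + x^7/30720 - x^5/768 + x^3/48 + ....

J_3(x); series = -x^9/2211840 + x^7/30720 - x^5/768 + x^3/48


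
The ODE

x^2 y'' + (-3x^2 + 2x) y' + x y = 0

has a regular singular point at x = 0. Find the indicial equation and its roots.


Divide by x^2 to reach normal form y'' + P_1(x) y' + P_2(x) y = 0 with P_1(x) = -3 + 2/x and P_2(x) = 1/x.
x = 0 is a singular point because the y'-coefficient -3 + 2/x has a pole at x = 0 and the y-coefficient 1/x has a pole at x = 0.
It is a regular singular point because x P_1(x) = p(x) = 2 - 3x and x^2 P_2(x) = q(x) = x are polynomials, hence analytic at x = 0.
p(0) = 2,  q(0) = 0.
Indicial equation: r(r-1) + p(0) r + q(0) = 0, i.e. r^2 + (p(0) - 1) r + q(0) = 0, i.e. r^2 + 1 r = 0.
Discriminant: (1)^2 - 4(0) = 1, so r = (-1 ± 1)/2.
Solving: r_1 = 0, r_2 = -1.

indicial: r^2 + 1 r = 0; roots r_1 = 0, r_2 = -1


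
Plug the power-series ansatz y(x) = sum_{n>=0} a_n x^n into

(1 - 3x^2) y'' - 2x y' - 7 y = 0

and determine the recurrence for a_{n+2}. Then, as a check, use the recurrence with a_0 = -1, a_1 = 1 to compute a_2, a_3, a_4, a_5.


Substitute y = sum_n a_n x^n.
(1 - 3 x^2) y'' contributes (n+2)(n+1) a_{n+2} - 3 n(n-1) a_n at x^n.
-2 x y'(x) contributes -2 n a_n at x^n.
-7 y(x) contributes -7 a_n at x^n.
Matching x^n: (n+2)(n+1) a_{n+2} + (-3 n(n-1) - 2 n - 7) a_n = 0.
Thus a_{n+2} = (3 n(n-1) + 2 n + 7) / ((n+1)(n+2)) * a_n.

Check with a_0 = -1, a_1 = 1 (apply the recurrence for n = 0, 1, 2, 3): a_0 = -1, a_1 = 1, a_2 = -7/2, a_3 = 3/2, a_4 = -119/24, a_5 = 93/40.

a_(n+2) = (3 n(n-1) + 2 n + 7) / ((n+1)(n+2)) * a_n; check: a_0 = -1, a_1 = 1, a_2 = -7/2, a_3 = 3/2, a_4 = -119/24, a_5 = 93/40


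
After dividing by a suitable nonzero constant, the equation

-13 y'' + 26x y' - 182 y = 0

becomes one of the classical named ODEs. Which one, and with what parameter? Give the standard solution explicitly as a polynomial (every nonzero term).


All three coefficients share the factor -13; dividing through by -13 gives  y'' - 2x y' + 14 y = 0.
This matches the Hermite equation y'' - 2x y' + 2n y = 0 with 2n = 14, so n = 7; the polynomial solution is H_7(x).
With y = sum_k a_k x^k, matching x^k gives (k+2)(k+1) a_{k+2} = 2(k - n) a_k = 2(k - 7) a_k. The right side vanishes at k = 7, so the series with the parity of 7 terminates at degree 7.
Standard normalization: leading coefficient of H_n is 2^n, so a_7 = 2^7 = 128. Work downward with a_k = (k+1)(k+2) a_{k+2} / (2(k - n)):
  a_5 = (6)(7)(128) / (2(5 - 7)) = 5376/(-4) = -1344
  a_3 = (4)(5)(-1344) / (2(3 - 7)) = -26880/(-8) = 3360
  a_1 = (2)(3)(3360) / (2(1 - 7)) = 20160/(-12) = -1680
Hence H_7(x) = 128 x^7 - 1344 x^5 + 3360 x^3 - 1680 x.

H_7(x); series = 128 x^7 - 1344 x^5 + 3360 x^3 - 1680 x


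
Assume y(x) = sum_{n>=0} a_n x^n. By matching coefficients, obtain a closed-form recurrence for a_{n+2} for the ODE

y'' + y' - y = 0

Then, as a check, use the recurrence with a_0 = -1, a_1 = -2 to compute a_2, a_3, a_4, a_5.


Substitute y = sum_n a_n x^n.
y''(x) has coefficient (n+2)(n+1) a_{n+2} at x^n;
y'(x) has coefficient (n+1) a_{n+1} at x^n;
-y(x) has coefficient -1 a_n at x^n.
Matching x^n: (n+2)(n+1) a_{n+2} + (n+1) a_{n+1} - 1 a_n = 0.
Thus a_{n+2} = [-(n+1) a_{n+1} + 1 a_n] / ((n+1)(n+2)).

Check with a_0 = -1, a_1 = -2 (apply the recurrence for n = 0, 1, 2, 3): a_0 = -1, a_1 = -2, a_2 = 1/2, a_3 = -1/2, a_4 = 1/6, a_5 = -7/120.

a_(n+2) = [-(n+1) a_(n+1) + 1 a_n] / ((n+1)(n+2)); check: a_0 = -1, a_1 = -2, a_2 = 1/2, a_3 = -1/2, a_4 = 1/6, a_5 = -7/120


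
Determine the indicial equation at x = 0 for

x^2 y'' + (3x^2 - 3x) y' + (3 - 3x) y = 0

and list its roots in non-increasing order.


Divide by x^2 to reach normal form y'' + P_1(x) y' + P_2(x) y = 0 with P_1(x) = 3 - 3/x and P_2(x) = -3/x + 3/x^2.
x = 0 is a singular point because the y'-coefficient 3 - 3/x has a pole at x = 0 and the y-coefficient -3/x + 3/x^2 has a pole at x = 0.
It is a regular singular point because x P_1(x) = p(x) = 3x - 3 and x^2 P_2(x) = q(x) = 3 - 3x are polynomials, hence analytic at x = 0.
p(0) = -3,  q(0) = 3.
Indicial equation: r(r-1) + p(0) r + q(0) = 0, i.e. r^2 + (p(0) - 1) r + q(0) = 0, i.e. r^2 - 4 r + 3 = 0.
Discriminant: (-4)^2 - 4(3) = 4, so r = (4 ± 2)/2.
Solving: r_1 = 3, r_2 = 1.

indicial: r^2 - 4 r + 3 = 0; roots r_1 = 3, r_2 = 1


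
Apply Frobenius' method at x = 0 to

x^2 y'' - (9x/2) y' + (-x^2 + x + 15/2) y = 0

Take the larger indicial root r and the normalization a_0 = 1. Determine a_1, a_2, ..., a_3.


Write in Frobenius form y'' + (p(x)/x) y' + (q(x)/x^2) y = 0:
  p(x) = -9/2,  q(x) = -x^2 + x + 15/2.
Indicial equation: r(r-1) + (-9/2) r + (15/2) = 0 -> roots r_1 = 3, r_2 = 5/2.
Take r = r_1 = 3. Let y(x) = x^r sum_{n>=0} a_n x^n with a_0 = 1.
Substitute y = x^r sum a_n x^n and match x^{r+n}. The recurrence is
  D(n) a_n + 1 a_{n-1} - 1 a_{n-2} = 0,  where D(n) = (r+n)(r+n-1) + (-9/2)(r+n) + (15/2).
  a_n = [-1 a_{n-1} + 1 a_{n-2}] / D(n).
Since the indicial polynomial factors as (r - r_1)(r - r_2), D(n) = (r_1 + n - r_1)(r_1 + n - r_2) = n(n + 1/2).
Evaluating step by step (a_0 = 1):
  n = 1: D(1) = 1(1 + 1/2) = 3/2; numerator = -1(1) = -1; a_1 = (-1)/(3/2) = -2/3
  n = 2: D(2) = 2(2 + 1/2) = 5; numerator = -1(-2/3) + 1(1) = 5/3; a_2 = (5/3)/(5) = 1/3
  n = 3: D(3) = 3(3 + 1/2) = 21/2; numerator = -1(1/3) + 1(-2/3) = -1; a_3 = (-1)/(21/2) = -2/21

r = 3; a_0 = 1; a_1 = -2/3; a_2 = 1/3; a_3 = -2/21


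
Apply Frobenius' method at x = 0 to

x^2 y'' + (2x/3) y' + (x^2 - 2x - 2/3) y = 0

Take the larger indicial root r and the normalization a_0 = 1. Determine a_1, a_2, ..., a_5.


Write in Frobenius form y'' + (p(x)/x) y' + (q(x)/x^2) y = 0:
  p(x) = 2/3,  q(x) = x^2 - 2x - 2/3.
Indicial equation: r(r-1) + (2/3) r + (-2/3) = 0 -> roots r_1 = 1, r_2 = -2/3.
Take r = r_1 = 1. Let y(x) = x^r sum_{n>=0} a_n x^n with a_0 = 1.
Substitute y = x^r sum a_n x^n and match x^{r+n}. The recurrence is
  D(n) a_n - 2 a_{n-1} + 1 a_{n-2} = 0,  where D(n) = (r+n)(r+n-1) + (2/3)(r+n) + (-2/3).
  a_n = [2 a_{n-1} - 1 a_{n-2}] / D(n).
Since the indicial polynomial factors as (r - r_1)(r - r_2), D(n) = (r_1 + n - r_1)(r_1 + n - r_2) = n(n + 5/3).
Evaluating step by step (a_0 = 1):
  n = 1: D(1) = 1(1 + 5/3) = 8/3; numerator = 2(1) = 2; a_1 = (2)/(8/3) = 3/4
  n = 2: D(2) = 2(2 + 5/3) = 22/3; numerator = 2(3/4) - 1(1) = 1/2; a_2 = (1/2)/(22/3) = 3/44
  n = 3: D(3) = 3(3 + 5/3) = 14; numerator = 2(3/44) - 1(3/4) = -27/44; a_3 = (-27/44)/(14) = -27/616
  n = 4: D(4) = 4(4 + 5/3) = 68/3; numerator = 2(-27/616) - 1(3/44) = -12/77; a_4 = (-12/77)/(68/3) = -9/1309
  n = 5: D(5) = 5(5 + 5/3) = 100/3; numerator = 2(-9/1309) - 1(-27/616) = 45/1496; a_5 = (45/1496)/(100/3) = 27/29920

r = 1; a_0 = 1; a_1 = 3/4; a_2 = 3/44; a_3 = -27/616; a_4 = -9/1309; a_5 = 27/29920


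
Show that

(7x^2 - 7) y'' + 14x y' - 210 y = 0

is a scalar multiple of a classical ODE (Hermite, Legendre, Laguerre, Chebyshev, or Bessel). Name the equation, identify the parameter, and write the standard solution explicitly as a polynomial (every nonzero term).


All three coefficients share the factor -7; dividing through by -7 gives  (1 - x^2) y'' - 2x y' + 30 y = 0.
This matches the Legendre equation (1 - x^2) y'' - 2x y' + n(n+1) y = 0 (note the -2x y' term) with n(n+1) = 30, so n = 5; the polynomial solution is P_5(x).
With y = sum_k a_k x^k, matching x^k gives (k+2)(k+1) a_{k+2} = [k(k+1) - n(n+1)] a_k = (k - 5)(k + 6) a_k. The right side vanishes at k = 5, so the series with the parity of 5 terminates at degree 5.
Standard normalization (P_n(1) = 1): leading coefficient (2n)!/(2^n (n!)^2) = 3628800/(32*14400) = 63/8, so a_5 = 63/8. Work downward with a_k = (k+1)(k+2) a_{k+2} / ((k - 5)(k + 6)):
  a_3 = (4)(5)(63/8) / ((3 - 5)(3 + 6)) = (315/2)/(-18) = -35/4
  a_1 = (2)(3)(-35/4) / ((1 - 5)(1 + 6)) = (-105/2)/(-28) = 15/8
Hence P_5(x) = 63 x^5/8 - 35 x^3/4 + 15 x/8.

P_5(x); series = 63 x^5/8 - 35 x^3/4 + 15 x/8


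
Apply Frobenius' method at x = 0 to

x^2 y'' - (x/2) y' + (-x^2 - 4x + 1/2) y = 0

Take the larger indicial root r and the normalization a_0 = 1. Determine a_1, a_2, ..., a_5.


Write in Frobenius form y'' + (p(x)/x) y' + (q(x)/x^2) y = 0:
  p(x) = -1/2,  q(x) = -x^2 - 4x + 1/2.
Indicial equation: r(r-1) + (-1/2) r + (1/2) = 0 -> roots r_1 = 1, r_2 = 1/2.
Take r = r_1 = 1. Let y(x) = x^r sum_{n>=0} a_n x^n with a_0 = 1.
Substitute y = x^r sum a_n x^n and match x^{r+n}. The recurrence is
  D(n) a_n - 4 a_{n-1} - 1 a_{n-2} = 0,  where D(n) = (r+n)(r+n-1) + (-1/2)(r+n) + (1/2).
  a_n = [4 a_{n-1} + 1 a_{n-2}] / D(n).
Since the indicial polynomial factors as (r - r_1)(r - r_2), D(n) = (r_1 + n - r_1)(r_1 + n - r_2) = n(n + 1/2).
Evaluating step by step (a_0 = 1):
  n = 1: D(1) = 1(1 + 1/2) = 3/2; numerator = 4(1) = 4; a_1 = (4)/(3/2) = 8/3
  n = 2: D(2) = 2(2 + 1/2) = 5; numerator = 4(8/3) + 1(1) = 35/3; a_2 = (35/3)/(5) = 7/3
  n = 3: D(3) = 3(3 + 1/2) = 21/2; numerator = 4(7/3) + 1(8/3) = 12; a_3 = (12)/(21/2) = 8/7
  n = 4: D(4) = 4(4 + 1/2) = 18; numerator = 4(8/7) + 1(7/3) = 145/21; a_4 = (145/21)/(18) = 145/378
  n = 5: D(5) = 5(5 + 1/2) = 55/2; numerator = 4(145/378) + 1(8/7) = 506/189; a_5 = (506/189)/(55/2) = 92/945

r = 1; a_0 = 1; a_1 = 8/3; a_2 = 7/3; a_3 = 8/7; a_4 = 145/378; a_5 = 92/945


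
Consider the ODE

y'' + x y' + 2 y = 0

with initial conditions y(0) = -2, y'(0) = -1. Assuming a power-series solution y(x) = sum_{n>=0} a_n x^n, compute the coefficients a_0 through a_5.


Ansatz: y(x) = sum_{n>=0} a_n x^n, so y'(x) = sum_{n>=1} n a_n x^(n-1) and y''(x) = sum_{n>=2} n(n-1) a_n x^(n-2).
Substitute into P(x) y'' + Q(x) y' + R(x) y = 0 with P(x) = 1, Q(x) = x, R(x) = 2, and match powers of x.
Initial conditions: a_0 = -2, a_1 = -1.
Setting the coefficient of each power of x to zero and solving order by order (substituting the coefficients already found):
  x^0: 2 a_2 + 2 a_0 = 0  ->  2 a_2 = -2 a_0 = 4  ->  a_2 = 2
  x^1: 6 a_3 + 3 a_1 = 0  ->  6 a_3 = -3 a_1 = 3  ->  a_3 = 1/2
  x^2: 12 a_4 + 4 a_2 = 0  ->  12 a_4 = -4 a_2 = -8  ->  a_4 = -2/3
  x^3: 20 a_5 + 5 a_3 = 0  ->  20 a_5 = -5 a_3 = -5/2  ->  a_5 = -1/8
Truncated series: y(x) = -2 - x + 2 x^2 + (1/2) x^3 - (2/3) x^4 - (1/8) x^5 + O(x^6).

a_0 = -2; a_1 = -1; a_2 = 2; a_3 = 1/2; a_4 = -2/3; a_5 = -1/8


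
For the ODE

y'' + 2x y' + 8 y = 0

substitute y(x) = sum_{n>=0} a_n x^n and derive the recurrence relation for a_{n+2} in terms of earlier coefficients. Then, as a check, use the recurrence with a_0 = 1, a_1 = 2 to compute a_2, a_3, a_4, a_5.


Substitute y = sum_n a_n x^n.
y''(x) has coefficient (n+2)(n+1) a_{n+2} at x^n;
2 x y'(x) has coefficient 2 n a_n at x^n (shift);
8 y(x) has coefficient 8 a_n at x^n.
Matching x^n: (n+2)(n+1) a_{n+2} + (2n + 8) a_n = 0.
Thus a_{n+2} = (-2n - 8) / ((n+1)(n+2)) * a_n.

Check with a_0 = 1, a_1 = 2 (apply the recurrence for n = 0, 1, 2, 3): a_0 = 1, a_1 = 2, a_2 = -4, a_3 = -10/3, a_4 = 4, a_5 = 7/3.

a_(n+2) = (-2n - 8) / ((n+1)(n+2)) * a_n; check: a_0 = 1, a_1 = 2, a_2 = -4, a_3 = -10/3, a_4 = 4, a_5 = 7/3


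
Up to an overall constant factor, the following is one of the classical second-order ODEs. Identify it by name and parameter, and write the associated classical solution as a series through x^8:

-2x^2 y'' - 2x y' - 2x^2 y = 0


All three coefficients share the factor -2; dividing through by -2 gives  x^2 y'' + x y' + x^2 y = 0.
This matches the Bessel equation x^2 y'' + x y' + (x^2 - nu^2) y = 0 with nu^2 = 0, so nu = 0; the solution bounded at x = 0 is J_0(x).
Frobenius at x = 0: indicial roots ±nu; for r = nu the recurrence k(k + 2nu) c_k = -c_{k-2} gives the standard series J_nu(x) = sum_{k>=0} (-1)^k / (k! (k+nu)!) (x/2)^(2k+nu). Evaluate the first 5 terms:
  k = 0: (-1)^0 / (0! * 0! * 2^0) x^0 = 1/(1*1*1) x^0 = (1) x^0
  k = 1: (-1)^1 / (1! * 1! * 2^2) x^2 = -1/(1*1*4) x^2 = (-1/4) x^2
  k = 2: (-1)^2 / (2! * 2! * 2^4) x^4 = 1/(2*2*16) x^4 = (1/64) x^4
  k = 3: (-1)^3 / (3! * 3! * 2^6) x^6 = -1/(6*6*64) x^6 = (-1/2304) x^6
  k = 4: (-1)^4 / (4! * 4! * 2^8) x^8 = 1/(24*24*256) x^8 = (1/147456) x^8
Hence J_0(x) = x^8/147456 - x^6/2304 + x^4/64 - x^2/4 + 1 + ....

J_0(x); series = x^8/147456 - x^6/2304 + x^4/64 - x^2/4 + 1


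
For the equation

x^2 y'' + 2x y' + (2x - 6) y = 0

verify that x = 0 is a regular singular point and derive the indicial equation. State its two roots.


Divide by x^2 to reach normal form y'' + P_1(x) y' + P_2(x) y = 0 with P_1(x) = 2/x and P_2(x) = 2/x - 6/x^2.
x = 0 is a singular point because the y'-coefficient 2/x has a pole at x = 0 and the y-coefficient 2/x - 6/x^2 has a pole at x = 0.
It is a regular singular point because x P_1(x) = p(x) = 2 and x^2 P_2(x) = q(x) = 2x - 6 are polynomials, hence analytic at x = 0.
p(0) = 2,  q(0) = -6.
Indicial equation: r(r-1) + p(0) r + q(0) = 0, i.e. r^2 + (p(0) - 1) r + q(0) = 0, i.e. r^2 + 1 r - 6 = 0.
Discriminant: (1)^2 - 4(-6) = 25, so r = (-1 ± 5)/2.
Solving: r_1 = 2, r_2 = -3.

indicial: r^2 + 1 r - 6 = 0; roots r_1 = 2, r_2 = -3


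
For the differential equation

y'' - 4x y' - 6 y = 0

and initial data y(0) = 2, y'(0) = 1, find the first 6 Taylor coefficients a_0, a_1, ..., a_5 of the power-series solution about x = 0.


Ansatz: y(x) = sum_{n>=0} a_n x^n, so y'(x) = sum_{n>=1} n a_n x^(n-1) and y''(x) = sum_{n>=2} n(n-1) a_n x^(n-2).
Substitute into P(x) y'' + Q(x) y' + R(x) y = 0 with P(x) = 1, Q(x) = -4x, R(x) = -6, and match powers of x.
Initial conditions: a_0 = 2, a_1 = 1.
Setting the coefficient of each power of x to zero and solving order by order (substituting the coefficients already found):
  x^0: 2 a_2 - 6 a_0 = 0  ->  2 a_2 = 6 a_0 = 12  ->  a_2 = 6
  x^1: 6 a_3 - 10 a_1 = 0  ->  6 a_3 = 10 a_1 = 10  ->  a_3 = 5/3
  x^2: 12 a_4 - 14 a_2 = 0  ->  12 a_4 = 14 a_2 = 84  ->  a_4 = 7
  x^3: 20 a_5 - 18 a_3 = 0  ->  20 a_5 = 18 a_3 = 30  ->  a_5 = 3/2
Truncated series: y(x) = 2 + x + 6 x^2 + (5/3) x^3 + 7 x^4 + (3/2) x^5 + O(x^6).

a_0 = 2; a_1 = 1; a_2 = 6; a_3 = 5/3; a_4 = 7; a_5 = 3/2


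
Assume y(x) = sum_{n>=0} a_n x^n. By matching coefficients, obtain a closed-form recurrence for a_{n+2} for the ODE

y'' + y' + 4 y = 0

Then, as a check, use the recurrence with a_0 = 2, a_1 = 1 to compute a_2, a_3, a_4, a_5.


Substitute y = sum_n a_n x^n.
y''(x) has coefficient (n+2)(n+1) a_{n+2} at x^n;
y'(x) has coefficient (n+1) a_{n+1} at x^n;
4 y(x) has coefficient 4 a_n at x^n.
Matching x^n: (n+2)(n+1) a_{n+2} + (n+1) a_{n+1} + 4 a_n = 0.
Thus a_{n+2} = [-(n+1) a_{n+1} - 4 a_n] / ((n+1)(n+2)).

Check with a_0 = 2, a_1 = 1 (apply the recurrence for n = 0, 1, 2, 3): a_0 = 2, a_1 = 1, a_2 = -9/2, a_3 = 5/6, a_4 = 31/24, a_5 = -17/40.

a_(n+2) = [-(n+1) a_(n+1) - 4 a_n] / ((n+1)(n+2)); check: a_0 = 2, a_1 = 1, a_2 = -9/2, a_3 = 5/6, a_4 = 31/24, a_5 = -17/40


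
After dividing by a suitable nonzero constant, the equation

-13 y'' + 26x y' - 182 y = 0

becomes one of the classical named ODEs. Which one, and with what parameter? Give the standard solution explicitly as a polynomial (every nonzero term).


All three coefficients share the factor -13; dividing through by -13 gives  y'' - 2x y' + 14 y = 0.
This matches the Hermite equation y'' - 2x y' + 2n y = 0 with 2n = 14, so n = 7; the polynomial solution is H_7(x).
With y = sum_k a_k x^k, matching x^k gives (k+2)(k+1) a_{k+2} = 2(k - n) a_k = 2(k - 7) a_k. The right side vanishes at k = 7, so the series with the parity of 7 terminates at degree 7.
Standard normalization: leading coefficient of H_n is 2^n, so a_7 = 2^7 = 128. Work downward with a_k = (k+1)(k+2) a_{k+2} / (2(k - n)):
  a_5 = (6)(7)(128) / (2(5 - 7)) = 5376/(-4) = -1344
  a_3 = (4)(5)(-1344) / (2(3 - 7)) = -26880/(-8) = 3360
  a_1 = (2)(3)(3360) / (2(1 - 7)) = 20160/(-12) = -1680
Hence H_7(x) = 128 x^7 - 1344 x^5 + 3360 x^3 - 1680 x.

H_7(x); series = 128 x^7 - 1344 x^5 + 3360 x^3 - 1680 x


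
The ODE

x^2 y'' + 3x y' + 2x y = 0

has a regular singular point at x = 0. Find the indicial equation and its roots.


Divide by x^2 to reach normal form y'' + P_1(x) y' + P_2(x) y = 0 with P_1(x) = 3/x and P_2(x) = 2/x.
x = 0 is a singular point because the y'-coefficient 3/x has a pole at x = 0 and the y-coefficient 2/x has a pole at x = 0.
It is a regular singular point because x P_1(x) = p(x) = 3 and x^2 P_2(x) = q(x) = 2x are polynomials, hence analytic at x = 0.
p(0) = 3,  q(0) = 0.
Indicial equation: r(r-1) + p(0) r + q(0) = 0, i.e. r^2 + (p(0) - 1) r + q(0) = 0, i.e. r^2 + 2 r = 0.
Discriminant: (2)^2 - 4(0) = 4, so r = (-2 ± 2)/2.
Solving: r_1 = 0, r_2 = -2.

indicial: r^2 + 2 r = 0; roots r_1 = 0, r_2 = -2


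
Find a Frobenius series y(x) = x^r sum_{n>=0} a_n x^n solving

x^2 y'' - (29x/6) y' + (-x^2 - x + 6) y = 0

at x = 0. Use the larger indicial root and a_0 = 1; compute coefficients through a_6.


Write in Frobenius form y'' + (p(x)/x) y' + (q(x)/x^2) y = 0:
  p(x) = -29/6,  q(x) = -x^2 - x + 6.
Indicial equation: r(r-1) + (-29/6) r + (6) = 0 -> roots r_1 = 9/2, r_2 = 4/3.
Take r = r_1 = 9/2. Let y(x) = x^r sum_{n>=0} a_n x^n with a_0 = 1.
Substitute y = x^r sum a_n x^n and match x^{r+n}. The recurrence is
  D(n) a_n - 1 a_{n-1} - 1 a_{n-2} = 0,  where D(n) = (r+n)(r+n-1) + (-29/6)(r+n) + (6).
  a_n = [1 a_{n-1} + 1 a_{n-2}] / D(n).
Since the indicial polynomial factors as (r - r_1)(r - r_2), D(n) = (r_1 + n - r_1)(r_1 + n - r_2) = n(n + 19/6).
Evaluating step by step (a_0 = 1):
  n = 1: D(1) = 1(1 + 19/6) = 25/6; numerator = 1(1) = 1; a_1 = (1)/(25/6) = 6/25
  n = 2: D(2) = 2(2 + 19/6) = 31/3; numerator = 1(6/25) + 1(1) = 31/25; a_2 = (31/25)/(31/3) = 3/25
  n = 3: D(3) = 3(3 + 19/6) = 37/2; numerator = 1(3/25) + 1(6/25) = 9/25; a_3 = (9/25)/(37/2) = 18/925
  n = 4: D(4) = 4(4 + 19/6) = 86/3; numerator = 1(18/925) + 1(3/25) = 129/925; a_4 = (129/925)/(86/3) = 9/1850
  n = 5: D(5) = 5(5 + 19/6) = 245/6; numerator = 1(9/1850) + 1(18/925) = 9/370; a_5 = (9/370)/(245/6) = 27/45325
  n = 6: D(6) = 6(6 + 19/6) = 55; numerator = 1(27/45325) + 1(9/1850) = 99/18130; a_6 = (99/18130)/(55) = 9/90650

r = 9/2; a_0 = 1; a_1 = 6/25; a_2 = 3/25; a_3 = 18/925; a_4 = 9/1850; a_5 = 27/45325; a_6 = 9/90650


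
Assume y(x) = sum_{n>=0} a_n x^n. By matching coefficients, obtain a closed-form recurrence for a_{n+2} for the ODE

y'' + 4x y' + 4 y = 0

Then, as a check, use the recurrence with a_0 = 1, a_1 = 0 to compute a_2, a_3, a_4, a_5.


Substitute y = sum_n a_n x^n.
y''(x) has coefficient (n+2)(n+1) a_{n+2} at x^n;
4 x y'(x) has coefficient 4 n a_n at x^n (shift);
4 y(x) has coefficient 4 a_n at x^n.
Matching x^n: (n+2)(n+1) a_{n+2} + (4n + 4) a_n = 0.
Thus a_{n+2} = (-4n - 4) / ((n+1)(n+2)) * a_n.

Check with a_0 = 1, a_1 = 0 (apply the recurrence for n = 0, 1, 2, 3): a_0 = 1, a_1 = 0, a_2 = -2, a_3 = 0, a_4 = 2, a_5 = 0.

a_(n+2) = (-4n - 4) / ((n+1)(n+2)) * a_n; check: a_0 = 1, a_1 = 0, a_2 = -2, a_3 = 0, a_4 = 2, a_5 = 0


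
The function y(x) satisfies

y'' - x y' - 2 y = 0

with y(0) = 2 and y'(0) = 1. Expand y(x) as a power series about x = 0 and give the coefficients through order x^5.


Ansatz: y(x) = sum_{n>=0} a_n x^n, so y'(x) = sum_{n>=1} n a_n x^(n-1) and y''(x) = sum_{n>=2} n(n-1) a_n x^(n-2).
Substitute into P(x) y'' + Q(x) y' + R(x) y = 0 with P(x) = 1, Q(x) = -x, R(x) = -2, and match powers of x.
Initial conditions: a_0 = 2, a_1 = 1.
Setting the coefficient of each power of x to zero and solving order by order (substituting the coefficients already found):
  x^0: 2 a_2 - 2 a_0 = 0  ->  2 a_2 = 2 a_0 = 4  ->  a_2 = 2
  x^1: 6 a_3 - 3 a_1 = 0  ->  6 a_3 = 3 a_1 = 3  ->  a_3 = 1/2
  x^2: 12 a_4 - 4 a_2 = 0  ->  12 a_4 = 4 a_2 = 8  ->  a_4 = 2/3
  x^3: 20 a_5 - 5 a_3 = 0  ->  20 a_5 = 5 a_3 = 5/2  ->  a_5 = 1/8
Truncated series: y(x) = 2 + x + 2 x^2 + (1/2) x^3 + (2/3) x^4 + (1/8) x^5 + O(x^6).

a_0 = 2; a_1 = 1; a_2 = 2; a_3 = 1/2; a_4 = 2/3; a_5 = 1/8


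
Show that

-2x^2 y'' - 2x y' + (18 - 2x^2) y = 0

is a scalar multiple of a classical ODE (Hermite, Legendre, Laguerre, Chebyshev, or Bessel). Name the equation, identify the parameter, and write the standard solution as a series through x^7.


All three coefficients share the factor -2; dividing through by -2 gives  x^2 y'' + x y' + (x^2 - 9) y = 0.
This matches the Bessel equation x^2 y'' + x y' + (x^2 - nu^2) y = 0 with nu^2 = 9, so nu = 3; the solution bounded at x = 0 is J_3(x).
Frobenius at x = 0: indicial roots ±nu; for r = nu the recurrence k(k + 2nu) c_k = -c_{k-2} gives the standard series J_nu(x) = sum_{k>=0} (-1)^k / (k! (k+nu)!) (x/2)^(2k+nu). Evaluate the first 3 terms:
  k = 0: (-1)^0 / (0! * 3! * 2^3) x^3 = 1/(1*6*8) x^3 = (1/48) x^3
  k = 1: (-1)^1 / (1! * 4! * 2^5) x^5 = -1/(1*24*32) x^5 = (-1/768) x^5
  k = 2: (-1)^2 / (2! * 5! * 2^7) x^7 = 1/(2*120*128) x^7 = (1/30720) x^7
Hence J_3(x) = x^7/30720 - x^5/768 + x^3/48 + ....

J_3(x); series = x^7/30720 - x^5/768 + x^3/48


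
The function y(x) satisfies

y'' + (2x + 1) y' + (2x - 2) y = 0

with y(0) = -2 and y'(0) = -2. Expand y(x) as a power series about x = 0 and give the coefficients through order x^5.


Ansatz: y(x) = sum_{n>=0} a_n x^n, so y'(x) = sum_{n>=1} n a_n x^(n-1) and y''(x) = sum_{n>=2} n(n-1) a_n x^(n-2).
Substitute into P(x) y'' + Q(x) y' + R(x) y = 0 with P(x) = 1, Q(x) = 2x + 1, R(x) = 2x - 2, and match powers of x.
Initial conditions: a_0 = -2, a_1 = -2.
Setting the coefficient of each power of x to zero and solving order by order (substituting the coefficients already found):
  x^0: 2 a_2 + a_1 - 2 a_0 = 0  ->  2 a_2 = -a_1 + 2 a_0 = -2  ->  a_2 = -1
  x^1: 6 a_3 + 2 a_2 + 2 a_0 = 0  ->  6 a_3 = -2 a_2 - 2 a_0 = 6  ->  a_3 = 1
  x^2: 12 a_4 + 3 a_3 + 2 a_2 + 2 a_1 = 0  ->  12 a_4 = -3 a_3 - 2 a_2 - 2 a_1 = 3  ->  a_4 = 1/4
  x^3: 20 a_5 + 4 a_4 + 4 a_3 + 2 a_2 = 0  ->  20 a_5 = -4 a_4 - 4 a_3 - 2 a_2 = -3  ->  a_5 = -3/20
Truncated series: y(x) = -2 - 2 x - x^2 + x^3 + (1/4) x^4 - (3/20) x^5 + O(x^6).

a_0 = -2; a_1 = -2; a_2 = -1; a_3 = 1; a_4 = 1/4; a_5 = -3/20


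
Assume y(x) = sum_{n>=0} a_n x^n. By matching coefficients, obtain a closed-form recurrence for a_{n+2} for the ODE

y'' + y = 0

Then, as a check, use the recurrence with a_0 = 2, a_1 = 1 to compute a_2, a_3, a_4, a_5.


Substitute y = sum_n a_n x^n into y'' + (const) y = 0.
y''(x) = sum_{n>=0} (n+2)(n+1) a_{n+2} x^n.
The ODE becomes sum_n [(n+2)(n+1) a_{n+2} + 1 a_n] x^n = 0.
Setting each coefficient to zero gives the recurrence:
  (n+2)(n+1) a_{n+2} + 1 a_n = 0,
  a_{n+2} = -1 / ((n+1)(n+2)) a_n.

Check with a_0 = 2, a_1 = 1 (apply the recurrence for n = 0, 1, 2, 3): a_0 = 2, a_1 = 1, a_2 = -1, a_3 = -1/6, a_4 = 1/12, a_5 = 1/120.

a_{n+2} = -1/((n+1)(n+2)) * a_n; check: a_0 = 2, a_1 = 1, a_2 = -1, a_3 = -1/6, a_4 = 1/12, a_5 = 1/120


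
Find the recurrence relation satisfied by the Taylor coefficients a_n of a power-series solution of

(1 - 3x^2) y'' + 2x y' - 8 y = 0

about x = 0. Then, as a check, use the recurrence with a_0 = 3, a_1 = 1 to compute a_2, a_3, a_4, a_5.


Substitute y = sum_n a_n x^n.
(1 - 3 x^2) y'' contributes (n+2)(n+1) a_{n+2} - 3 n(n-1) a_n at x^n.
2 x y'(x) contributes 2 n a_n at x^n.
-8 y(x) contributes -8 a_n at x^n.
Matching x^n: (n+2)(n+1) a_{n+2} + (-3 n(n-1) + 2 n - 8) a_n = 0.
Thus a_{n+2} = (3 n(n-1) - 2 n + 8) / ((n+1)(n+2)) * a_n.

Check with a_0 = 3, a_1 = 1 (apply the recurrence for n = 0, 1, 2, 3): a_0 = 3, a_1 = 1, a_2 = 12, a_3 = 1, a_4 = 10, a_5 = 1.

a_(n+2) = (3 n(n-1) - 2 n + 8) / ((n+1)(n+2)) * a_n; check: a_0 = 3, a_1 = 1, a_2 = 12, a_3 = 1, a_4 = 10, a_5 = 1


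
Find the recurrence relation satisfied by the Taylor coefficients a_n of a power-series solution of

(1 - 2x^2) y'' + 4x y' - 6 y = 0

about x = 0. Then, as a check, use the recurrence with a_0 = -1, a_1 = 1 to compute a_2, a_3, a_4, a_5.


Substitute y = sum_n a_n x^n.
(1 - 2 x^2) y'' contributes (n+2)(n+1) a_{n+2} - 2 n(n-1) a_n at x^n.
4 x y'(x) contributes 4 n a_n at x^n.
-6 y(x) contributes -6 a_n at x^n.
Matching x^n: (n+2)(n+1) a_{n+2} + (-2 n(n-1) + 4 n - 6) a_n = 0.
Thus a_{n+2} = (2 n(n-1) - 4 n + 6) / ((n+1)(n+2)) * a_n.

Check with a_0 = -1, a_1 = 1 (apply the recurrence for n = 0, 1, 2, 3): a_0 = -1, a_1 = 1, a_2 = -3, a_3 = 1/3, a_4 = -1/2, a_5 = 1/10.

a_(n+2) = (2 n(n-1) - 4 n + 6) / ((n+1)(n+2)) * a_n; check: a_0 = -1, a_1 = 1, a_2 = -3, a_3 = 1/3, a_4 = -1/2, a_5 = 1/10


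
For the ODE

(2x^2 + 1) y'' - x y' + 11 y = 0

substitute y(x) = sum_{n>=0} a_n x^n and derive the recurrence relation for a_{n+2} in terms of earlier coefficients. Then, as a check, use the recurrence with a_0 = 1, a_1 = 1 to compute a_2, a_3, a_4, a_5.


Substitute y = sum_n a_n x^n.
(1 + 2 x^2) y'' contributes (n+2)(n+1) a_{n+2} + 2 n(n-1) a_n at x^n.
-x y'(x) contributes -n a_n at x^n.
11 y(x) contributes 11 a_n at x^n.
Matching x^n: (n+2)(n+1) a_{n+2} + (2 n(n-1) - n + 11) a_n = 0.
Thus a_{n+2} = (-2 n(n-1) + n - 11) / ((n+1)(n+2)) * a_n.

Check with a_0 = 1, a_1 = 1 (apply the recurrence for n = 0, 1, 2, 3): a_0 = 1, a_1 = 1, a_2 = -11/2, a_3 = -5/3, a_4 = 143/24, a_5 = 5/3.

a_(n+2) = (-2 n(n-1) + n - 11) / ((n+1)(n+2)) * a_n; check: a_0 = 1, a_1 = 1, a_2 = -11/2, a_3 = -5/3, a_4 = 143/24, a_5 = 5/3


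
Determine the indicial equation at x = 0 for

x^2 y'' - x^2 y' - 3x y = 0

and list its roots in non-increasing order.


Divide by x^2 to reach normal form y'' + P_1(x) y' + P_2(x) y = 0 with P_1(x) = -1 and P_2(x) = -3/x.
x = 0 is a singular point because the y-coefficient -3/x has a pole at x = 0.
It is a regular singular point because x P_1(x) = p(x) = -x and x^2 P_2(x) = q(x) = -3x are polynomials, hence analytic at x = 0.
p(0) = 0,  q(0) = 0.
Indicial equation: r(r-1) + p(0) r + q(0) = 0, i.e. r^2 + (p(0) - 1) r + q(0) = 0, i.e. r^2 - 1 r = 0.
Discriminant: (-1)^2 - 4(0) = 1, so r = (1 ± 1)/2.
Solving: r_1 = 1, r_2 = 0.

indicial: r^2 - 1 r = 0; roots r_1 = 1, r_2 = 0


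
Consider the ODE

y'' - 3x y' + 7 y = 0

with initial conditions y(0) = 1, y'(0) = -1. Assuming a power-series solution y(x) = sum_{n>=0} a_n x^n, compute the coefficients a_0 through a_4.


Ansatz: y(x) = sum_{n>=0} a_n x^n, so y'(x) = sum_{n>=1} n a_n x^(n-1) and y''(x) = sum_{n>=2} n(n-1) a_n x^(n-2).
Substitute into P(x) y'' + Q(x) y' + R(x) y = 0 with P(x) = 1, Q(x) = -3x, R(x) = 7, and match powers of x.
Initial conditions: a_0 = 1, a_1 = -1.
Setting the coefficient of each power of x to zero and solving order by order (substituting the coefficients already found):
  x^0: 2 a_2 + 7 a_0 = 0  ->  2 a_2 = -7 a_0 = -7  ->  a_2 = -7/2
  x^1: 6 a_3 + 4 a_1 = 0  ->  6 a_3 = -4 a_1 = 4  ->  a_3 = 2/3
  x^2: 12 a_4 + a_2 = 0  ->  12 a_4 = -a_2 = 7/2  ->  a_4 = 7/24
Truncated series: y(x) = 1 - x - (7/2) x^2 + (2/3) x^3 + (7/24) x^4 + O(x^5).

a_0 = 1; a_1 = -1; a_2 = -7/2; a_3 = 2/3; a_4 = 7/24


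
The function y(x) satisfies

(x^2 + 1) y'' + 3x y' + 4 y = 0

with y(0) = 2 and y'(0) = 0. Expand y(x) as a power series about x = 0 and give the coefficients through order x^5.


Ansatz: y(x) = sum_{n>=0} a_n x^n, so y'(x) = sum_{n>=1} n a_n x^(n-1) and y''(x) = sum_{n>=2} n(n-1) a_n x^(n-2).
Substitute into P(x) y'' + Q(x) y' + R(x) y = 0 with P(x) = x^2 + 1, Q(x) = 3x, R(x) = 4, and match powers of x.
Initial conditions: a_0 = 2, a_1 = 0.
Setting the coefficient of each power of x to zero and solving order by order (substituting the coefficients already found):
  x^0: 2 a_2 + 4 a_0 = 0  ->  2 a_2 = -4 a_0 = -8  ->  a_2 = -4
  x^1: 6 a_3 + 7 a_1 = 0  ->  6 a_3 = -7 a_1 = 0  ->  a_3 = 0
  x^2: 12 a_4 + 12 a_2 = 0  ->  12 a_4 = -12 a_2 = 48  ->  a_4 = 4
  x^3: 20 a_5 + 19 a_3 = 0  ->  20 a_5 = -19 a_3 = 0  ->  a_5 = 0
Truncated series: y(x) = 2 - 4 x^2 + 4 x^4 + O(x^6).

a_0 = 2; a_1 = 0; a_2 = -4; a_3 = 0; a_4 = 4; a_5 = 0


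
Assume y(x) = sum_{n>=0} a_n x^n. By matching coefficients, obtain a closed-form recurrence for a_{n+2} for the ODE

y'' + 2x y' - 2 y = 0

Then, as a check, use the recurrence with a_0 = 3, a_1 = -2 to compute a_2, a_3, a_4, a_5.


Substitute y = sum_n a_n x^n.
y''(x) has coefficient (n+2)(n+1) a_{n+2} at x^n;
2 x y'(x) has coefficient 2 n a_n at x^n (shift);
-2 y(x) has coefficient -2 a_n at x^n.
Matching x^n: (n+2)(n+1) a_{n+2} + (2n - 2) a_n = 0.
Thus a_{n+2} = (-2n + 2) / ((n+1)(n+2)) * a_n.

Check with a_0 = 3, a_1 = -2 (apply the recurrence for n = 0, 1, 2, 3): a_0 = 3, a_1 = -2, a_2 = 3, a_3 = 0, a_4 = -1/2, a_5 = 0.

a_(n+2) = (-2n + 2) / ((n+1)(n+2)) * a_n; check: a_0 = 3, a_1 = -2, a_2 = 3, a_3 = 0, a_4 = -1/2, a_5 = 0


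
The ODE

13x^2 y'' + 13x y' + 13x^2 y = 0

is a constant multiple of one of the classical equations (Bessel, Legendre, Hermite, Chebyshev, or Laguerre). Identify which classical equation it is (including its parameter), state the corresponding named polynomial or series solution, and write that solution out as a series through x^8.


All three coefficients share the factor 13; dividing through by 13 gives  x^2 y'' + x y' + x^2 y = 0.
This matches the Bessel equation x^2 y'' + x y' + (x^2 - nu^2) y = 0 with nu^2 = 0, so nu = 0; the solution bounded at x = 0 is J_0(x).
Frobenius at x = 0: indicial roots ±nu; for r = nu the recurrence k(k + 2nu) c_k = -c_{k-2} gives the standard series J_nu(x) = sum_{k>=0} (-1)^k / (k! (k+nu)!) (x/2)^(2k+nu). Evaluate the first 5 terms:
  k = 0: (-1)^0 / (0! * 0! * 2^0) x^0 = 1/(1*1*1) x^0 = (1) x^0
  k = 1: (-1)^1 / (1! * 1! * 2^2) x^2 = -1/(1*1*4) x^2 = (-1/4) x^2
  k = 2: (-1)^2 / (2! * 2! * 2^4) x^4 = 1/(2*2*16) x^4 = (1/64) x^4
  k = 3: (-1)^3 / (3! * 3! * 2^6) x^6 = -1/(6*6*64) x^6 = (-1/2304) x^6
  k = 4: (-1)^4 / (4! * 4! * 2^8) x^8 = 1/(24*24*256) x^8 = (1/147456) x^8
Hence J_0(x) = x^8/147456 - x^6/2304 + x^4/64 - x^2/4 + 1 + ....

J_0(x); series = x^8/147456 - x^6/2304 + x^4/64 - x^2/4 + 1
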